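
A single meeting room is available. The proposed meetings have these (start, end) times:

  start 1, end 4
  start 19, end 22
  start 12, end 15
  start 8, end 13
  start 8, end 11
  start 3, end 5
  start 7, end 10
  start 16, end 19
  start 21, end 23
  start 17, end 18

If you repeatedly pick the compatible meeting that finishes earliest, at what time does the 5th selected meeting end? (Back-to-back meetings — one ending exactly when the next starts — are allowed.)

22

By end time: (1,4), (3,5), (7,10), (8,11), (8,13), (12,15), (17,18), (16,19), (19,22), (21,23).
Pick (1,4); next start ≥ 4 → (7,10); next start ≥ 10 → (12,15); next start ≥ 15 → (17,18); next start ≥ 18 → (19,22).
Selected: (1,4) (7,10) (12,15) (17,18) (19,22)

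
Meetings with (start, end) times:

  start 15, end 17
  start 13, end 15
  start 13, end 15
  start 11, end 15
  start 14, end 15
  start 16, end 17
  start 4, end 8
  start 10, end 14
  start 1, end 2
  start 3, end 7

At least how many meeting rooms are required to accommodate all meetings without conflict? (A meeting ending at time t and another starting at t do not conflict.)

4

Events (time:±→running): 1:+→1 2:-→0 3:+→1 4:+→2 7:-→1 8:-→0 10:+→1 11:+→2 13:+→3 13:+→4 … peak 4.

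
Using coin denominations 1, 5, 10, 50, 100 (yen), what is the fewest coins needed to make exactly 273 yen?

Use the largest denomination that fits, subtract, and repeat.
273 − 2×100→73 − 1×50→23 − 2×10→3 − 3×1→0
Total coins = 2 + 1 + 2 + 3 = 8

8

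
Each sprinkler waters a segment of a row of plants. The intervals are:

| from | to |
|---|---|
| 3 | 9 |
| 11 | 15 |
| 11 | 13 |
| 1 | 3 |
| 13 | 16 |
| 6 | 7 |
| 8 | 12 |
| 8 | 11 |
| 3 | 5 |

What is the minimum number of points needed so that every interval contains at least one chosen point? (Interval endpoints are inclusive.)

4

By right end: [1,3]  [3,5]  [6,7]  [3,9]  [8,11]  [8,12]  [11,13]  [11,15]  [13,16]
[1,3] uncovered → point at 3; [6,7] uncovered → point at 7; [8,11] uncovered → point at 11; [13,16] uncovered → point at 16.
Points: 3, 7, 11, 16 (4 total).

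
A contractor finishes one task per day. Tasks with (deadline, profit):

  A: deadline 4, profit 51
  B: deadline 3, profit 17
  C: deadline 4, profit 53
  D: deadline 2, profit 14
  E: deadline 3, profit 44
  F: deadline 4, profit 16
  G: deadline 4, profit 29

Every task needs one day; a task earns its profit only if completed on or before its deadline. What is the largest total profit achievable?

Take jobs in profit order; each goes to the latest open slot no later than its deadline.
Profit order: C=53 A=51 E=44 G=29 B=17 F=16 D=14
Assign: C→slot 4, A→slot 3, E→slot 2, G→slot 1, B skipped, F skipped, D skipped.
Slots: [1:G] [2:E] [3:A] [4:C]
Profit = 29 + 44 + 51 + 53 = 177

177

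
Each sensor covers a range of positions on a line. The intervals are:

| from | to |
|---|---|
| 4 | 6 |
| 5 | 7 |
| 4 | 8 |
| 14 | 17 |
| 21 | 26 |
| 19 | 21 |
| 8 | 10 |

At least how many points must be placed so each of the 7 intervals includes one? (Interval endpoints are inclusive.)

4

Sorted: [4,6] [5,7] [4,8] [8,10] [14,17] [19,21] [21,26]
{[4,6],[5,7],[4,8]} hit by 6; {[8,10]} hit by 10; {[14,17]} hit by 17; {[19,21],[21,26]} hit by 21.
Points: 6, 10, 17, 21 (4 total).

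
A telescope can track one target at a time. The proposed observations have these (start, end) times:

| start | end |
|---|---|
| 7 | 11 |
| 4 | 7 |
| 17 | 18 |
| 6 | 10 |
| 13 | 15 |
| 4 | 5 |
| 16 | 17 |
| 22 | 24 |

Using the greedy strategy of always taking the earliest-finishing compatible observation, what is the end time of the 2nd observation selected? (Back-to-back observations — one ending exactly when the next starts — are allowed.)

Sorted by end: (4,5)  (4,7)  (6,10)  (7,11)  (13,15)  (16,17)  (17,18)  (22,24)
take (4,5); skip (4,7); take (6,10); skip (7,11); take (13,15); take (16,17); take (17,18); take (22,24).
Selected: (4,5) (6,10) (13,15) (16,17) (17,18) (22,24)

10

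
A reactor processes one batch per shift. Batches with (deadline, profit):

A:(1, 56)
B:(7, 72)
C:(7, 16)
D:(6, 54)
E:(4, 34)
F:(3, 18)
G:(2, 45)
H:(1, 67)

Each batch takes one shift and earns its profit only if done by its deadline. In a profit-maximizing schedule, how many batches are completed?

By profit: B(d7,72), H(d1,67), A(d1,56), D(d6,54), G(d2,45), E(d4,34), F(d3,18), C(d7,16)
B→slot 7; H→slot 1; A skipped; D→slot 6; G→slot 2; E→slot 4; F→slot 3; C→slot 5.
7 of 8 scheduled.

7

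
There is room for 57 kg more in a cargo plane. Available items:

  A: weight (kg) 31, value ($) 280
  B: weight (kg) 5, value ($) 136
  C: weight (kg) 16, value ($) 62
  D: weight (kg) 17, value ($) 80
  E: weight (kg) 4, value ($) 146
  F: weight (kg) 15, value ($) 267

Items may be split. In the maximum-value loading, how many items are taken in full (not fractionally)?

4

Sort by value per unit weight and fill in that order.
Order: E (146/4=36.50) > B (136/5=27.20) > F (267/15=17.80) > A (280/31=9.03) > D (80/17=4.71) > C (62/16=3.88)
Fill: take E (4 @ 146) → take B (5 @ 136) → take F (15 @ 267) → take A (31 @ 280) → take 2/17 of D → 9.41; 57/57 used.
4 item(s) taken whole; one partial (take 2/17 of D).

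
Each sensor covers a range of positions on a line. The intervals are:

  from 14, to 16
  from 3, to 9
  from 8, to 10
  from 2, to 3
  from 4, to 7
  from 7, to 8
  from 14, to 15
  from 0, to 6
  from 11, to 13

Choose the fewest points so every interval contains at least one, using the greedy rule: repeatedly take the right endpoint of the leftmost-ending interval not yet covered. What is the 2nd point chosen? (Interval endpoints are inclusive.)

7

Process intervals by earliest right end; each time one isn't hit yet, stab at its right endpoint.
By right end: [2,3]  [0,6]  [4,7]  [7,8]  [3,9]  [8,10]  [11,13]  [14,15]  [14,16]
[2,3] uncovered → point at 3; [4,7] uncovered → point at 7; [8,10] uncovered → point at 10; [11,13] uncovered → point at 13; [14,15] uncovered → point at 15.
Points: 3, 7, 10, 13, 15 (5 total).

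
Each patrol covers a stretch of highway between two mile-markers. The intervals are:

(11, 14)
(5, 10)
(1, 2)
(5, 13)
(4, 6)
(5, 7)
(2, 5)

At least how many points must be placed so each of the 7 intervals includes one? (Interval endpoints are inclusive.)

By right end: [1,2]  [2,5]  [4,6]  [5,7]  [5,10]  [5,13]  [11,14]
[1,2] uncovered → point at 2; [4,6] uncovered → point at 6; [11,14] uncovered → point at 14.
Points: 2, 6, 14 (3 total).

3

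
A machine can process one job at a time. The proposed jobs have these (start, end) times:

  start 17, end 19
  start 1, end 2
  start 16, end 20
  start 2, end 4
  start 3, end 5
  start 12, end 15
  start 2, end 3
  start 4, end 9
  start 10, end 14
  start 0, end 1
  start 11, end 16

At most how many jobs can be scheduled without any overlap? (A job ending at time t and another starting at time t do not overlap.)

6

Sort by end time and greedily take each interval whose start is ≥ the last chosen end.
By end time: (0,1), (1,2), (2,3), (2,4), (3,5), (4,9), (10,14), (12,15), (11,16), (17,19), (16,20).
Pick (0,1); next start ≥ 1 → (1,2); next start ≥ 2 → (2,3); next start ≥ 3 → (3,5); next start ≥ 5 → (10,14); next start ≥ 14 → (17,19).
Selected 6 jobs.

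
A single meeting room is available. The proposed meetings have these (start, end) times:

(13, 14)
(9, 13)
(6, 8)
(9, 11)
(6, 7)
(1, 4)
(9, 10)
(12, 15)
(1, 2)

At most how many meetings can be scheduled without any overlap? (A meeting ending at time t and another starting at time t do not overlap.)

4

By end time: (1,2), (1,4), (6,7), (6,8), (9,10), (9,11), (9,13), (13,14), (12,15).
Pick (1,2); next start ≥ 2 → (6,7); next start ≥ 7 → (9,10); next start ≥ 10 → (13,14).
Selected 4 meetings.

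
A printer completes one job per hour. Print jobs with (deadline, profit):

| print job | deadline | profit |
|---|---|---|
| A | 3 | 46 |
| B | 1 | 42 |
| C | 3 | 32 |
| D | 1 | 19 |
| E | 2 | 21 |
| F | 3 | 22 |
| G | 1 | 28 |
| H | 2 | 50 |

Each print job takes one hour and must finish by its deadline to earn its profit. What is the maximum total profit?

138

Profit order: H=50 A=46 B=42 C=32 G=28 F=22 E=21 D=19
Assign: H→slot 2, A→slot 3, B→slot 1, C skipped, G skipped, F skipped, E skipped, D skipped.
Slots: [1:B] [2:H] [3:A]
Profit = 42 + 50 + 46 = 138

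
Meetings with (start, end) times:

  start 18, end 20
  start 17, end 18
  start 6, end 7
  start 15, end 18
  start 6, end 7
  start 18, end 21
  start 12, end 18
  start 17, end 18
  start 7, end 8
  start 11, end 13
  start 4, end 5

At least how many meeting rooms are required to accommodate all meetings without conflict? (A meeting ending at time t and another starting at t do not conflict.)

Count concurrent intervals with a sweep; the peak is the room count.
Events (time:±→running): 4:+→1 5:-→0 6:+→1 6:+→2 7:-→1 7:-→0 7:+→1 8:-→0 11:+→1 12:+→2 13:-→1 15:+→2 17:+→3 17:+→4 … peak 4.

4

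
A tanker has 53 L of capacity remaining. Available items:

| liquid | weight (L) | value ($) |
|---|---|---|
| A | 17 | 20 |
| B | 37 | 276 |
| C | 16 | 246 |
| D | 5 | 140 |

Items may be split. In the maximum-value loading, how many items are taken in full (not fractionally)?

2

Sort by value per unit weight and fill in that order.
Ratios (sorted): D 28.00, C 15.38, B 7.46, A 1.18
take D (5 @ 140); take C (16 @ 246); take 32/37 of B → 238.70. Capacity used 53/53.
2 item(s) taken whole; one partial (take 32/37 of B).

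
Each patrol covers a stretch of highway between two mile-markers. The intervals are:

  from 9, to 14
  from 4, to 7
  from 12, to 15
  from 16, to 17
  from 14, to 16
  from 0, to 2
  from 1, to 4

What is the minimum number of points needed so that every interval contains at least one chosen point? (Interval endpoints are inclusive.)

4

Sort by right endpoint; whenever an interval is uncovered, place a point at its right end.
Sorted: [0,2] [1,4] [4,7] [9,14] [12,15] [14,16] [16,17]
{[0,2],[1,4]} hit by 2; {[4,7]} hit by 7; {[9,14],[12,15],[14,16]} hit by 14; {[16,17]} hit by 17.
Points: 2, 7, 14, 17 (4 total).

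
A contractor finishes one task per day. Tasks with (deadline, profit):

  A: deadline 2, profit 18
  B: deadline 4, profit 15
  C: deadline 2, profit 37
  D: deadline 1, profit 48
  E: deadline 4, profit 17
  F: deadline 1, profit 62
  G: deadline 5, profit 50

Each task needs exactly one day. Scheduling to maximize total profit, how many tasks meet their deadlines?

5

By profit: F(d1,62), G(d5,50), D(d1,48), C(d2,37), A(d2,18), E(d4,17), B(d4,15)
F→slot 1; G→slot 5; D skipped; C→slot 2; A skipped; E→slot 4; B→slot 3.
5 of 7 scheduled.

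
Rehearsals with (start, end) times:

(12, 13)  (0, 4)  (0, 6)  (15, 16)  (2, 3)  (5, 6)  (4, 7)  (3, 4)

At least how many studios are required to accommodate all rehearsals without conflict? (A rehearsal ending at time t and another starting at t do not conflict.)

3

The answer is the maximum number of intervals overlapping at any instant.
Events (time:±→running): 0:+→1 0:+→2 2:+→3 … peak 3.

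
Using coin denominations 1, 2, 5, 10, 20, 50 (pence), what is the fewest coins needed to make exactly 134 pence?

6

Greedy: take as many of the largest coin as possible, then repeat with the remainder.
134 = 2×50 + 1×20 + 1×10 + 2×2
Total coins = 2 + 1 + 1 + 2 = 6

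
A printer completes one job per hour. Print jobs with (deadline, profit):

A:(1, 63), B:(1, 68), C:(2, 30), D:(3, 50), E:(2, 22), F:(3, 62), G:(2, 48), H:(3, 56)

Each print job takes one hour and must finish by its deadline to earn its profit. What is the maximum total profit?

186

Take jobs in profit order; each goes to the latest open slot no later than its deadline.
By profit: B(d1,68), A(d1,63), F(d3,62), H(d3,56), D(d3,50), G(d2,48), C(d2,30), E(d2,22)
B→slot 1; A skipped; F→slot 3; H→slot 2; D skipped; G skipped; C skipped; E skipped.
Profit = 68 + 56 + 62 = 186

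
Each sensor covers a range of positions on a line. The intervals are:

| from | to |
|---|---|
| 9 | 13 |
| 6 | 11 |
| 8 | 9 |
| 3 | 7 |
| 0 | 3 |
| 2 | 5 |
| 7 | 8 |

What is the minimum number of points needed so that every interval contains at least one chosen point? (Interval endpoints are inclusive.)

3

Process intervals by earliest right end; each time one isn't hit yet, stab at its right endpoint.
Sorted: [0,3] [2,5] [3,7] [7,8] [8,9] [6,11] [9,13]
{[0,3],[2,5],[3,7]} hit by 3; {[7,8],[8,9],[6,11]} hit by 8; {[9,13]} hit by 13.
Points: 3, 8, 13 (3 total).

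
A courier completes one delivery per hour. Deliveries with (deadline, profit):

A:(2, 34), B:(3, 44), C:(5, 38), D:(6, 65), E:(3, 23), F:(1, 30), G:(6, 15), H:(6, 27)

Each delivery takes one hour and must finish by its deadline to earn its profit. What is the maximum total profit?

238

Profit order: D=65 B=44 C=38 A=34 F=30 H=27 E=23 G=15
Assign: D→slot 6, B→slot 3, C→slot 5, A→slot 2, F→slot 1, H→slot 4, E skipped, G skipped.
Slots: [1:F] [2:A] [3:B] [4:H] [5:C] [6:D]
Profit = 30 + 34 + 44 + 27 + 38 + 65 = 238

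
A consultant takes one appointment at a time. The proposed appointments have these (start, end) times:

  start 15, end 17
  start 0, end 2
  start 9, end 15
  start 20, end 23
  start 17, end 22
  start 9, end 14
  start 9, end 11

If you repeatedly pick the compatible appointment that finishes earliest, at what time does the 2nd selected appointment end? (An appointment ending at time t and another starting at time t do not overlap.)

11

Order by finish time; keep every interval that doesn't clash with the previous kept one.
Sorted by end: (0,2)  (9,11)  (9,14)  (9,15)  (15,17)  (17,22)  (20,23)
take (0,2); take (9,11); skip (9,14); take (15,17); take (17,22).
Selected: (0,2) (9,11) (15,17) (17,22)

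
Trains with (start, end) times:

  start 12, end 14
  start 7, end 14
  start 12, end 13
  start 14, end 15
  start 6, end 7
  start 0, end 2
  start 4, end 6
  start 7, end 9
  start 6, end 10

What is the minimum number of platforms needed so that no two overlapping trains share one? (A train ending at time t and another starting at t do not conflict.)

3

The answer is the maximum number of intervals overlapping at any instant.
starts: [0, 4, 6, 6, 7, 7, 12, 12, 14]
ends:   [2, 6, 7, 9, 10, 13, 14, 14, 15]
s0→1 e2→0 s4→1 e6→0 s6→1 s6→2 e7→1 s7→2 s7→3  — peak 3.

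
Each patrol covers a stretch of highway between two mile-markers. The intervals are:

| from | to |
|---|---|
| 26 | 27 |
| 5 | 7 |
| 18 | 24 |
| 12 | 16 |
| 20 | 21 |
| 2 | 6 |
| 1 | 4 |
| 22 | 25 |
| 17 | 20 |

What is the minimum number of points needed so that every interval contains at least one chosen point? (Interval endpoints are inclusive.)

6

Sorted: [1,4] [2,6] [5,7] [12,16] [17,20] [20,21] [18,24] [22,25] [26,27]
{[1,4],[2,6]} hit by 4; {[5,7]} hit by 7; {[12,16]} hit by 16; {[17,20],[20,21],[18,24]} hit by 20; {[22,25]} hit by 25; {[26,27]} hit by 27.
Points: 4, 7, 16, 20, 25, 27 (6 total).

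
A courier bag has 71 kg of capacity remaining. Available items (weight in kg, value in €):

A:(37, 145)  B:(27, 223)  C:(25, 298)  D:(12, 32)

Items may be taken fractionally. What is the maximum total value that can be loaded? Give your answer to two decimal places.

Order: C (298/25=11.92) > B (223/27=8.26) > A (145/37=3.92) > D (32/12=2.67)
Fill: take C (25 @ 298) → take B (27 @ 223) → take 19/37 of A → 74.46; 71/71 used.
Total value = 595.46

595.46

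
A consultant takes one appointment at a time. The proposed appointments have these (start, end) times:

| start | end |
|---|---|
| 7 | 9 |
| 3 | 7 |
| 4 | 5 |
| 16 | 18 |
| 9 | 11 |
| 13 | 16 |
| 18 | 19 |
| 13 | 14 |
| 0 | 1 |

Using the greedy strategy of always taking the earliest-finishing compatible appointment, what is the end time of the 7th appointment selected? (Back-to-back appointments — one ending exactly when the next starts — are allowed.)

19

Sort by end time and greedily take each interval whose start is ≥ the last chosen end.
Sorted by end: (0,1)  (4,5)  (3,7)  (7,9)  (9,11)  (13,14)  (13,16)  (16,18)  (18,19)
take (0,1); take (4,5); skip (3,7); take (7,9); take (9,11); take (13,14); take (16,18); take (18,19).
Selected: (0,1) (4,5) (7,9) (9,11) (13,14) (16,18) (18,19)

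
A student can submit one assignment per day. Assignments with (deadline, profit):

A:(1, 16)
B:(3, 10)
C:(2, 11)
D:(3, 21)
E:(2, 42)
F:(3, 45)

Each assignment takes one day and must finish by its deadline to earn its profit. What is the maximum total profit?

108

By profit: F(d3,45), E(d2,42), D(d3,21), A(d1,16), C(d2,11), B(d3,10)
F→slot 3; E→slot 2; D→slot 1; A skipped; C skipped; B skipped.
Profit = 21 + 42 + 45 = 108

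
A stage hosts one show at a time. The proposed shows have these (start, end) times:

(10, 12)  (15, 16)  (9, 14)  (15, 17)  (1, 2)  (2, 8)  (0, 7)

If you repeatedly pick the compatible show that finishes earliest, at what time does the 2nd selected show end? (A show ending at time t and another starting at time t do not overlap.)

Sort by end time and greedily take each interval whose start is ≥ the last chosen end.
By end time: (1,2), (0,7), (2,8), (10,12), (9,14), (15,16), (15,17).
Pick (1,2); next start ≥ 2 → (2,8); next start ≥ 8 → (10,12); next start ≥ 12 → (15,16).
Selected: (1,2) (2,8) (10,12) (15,16)

8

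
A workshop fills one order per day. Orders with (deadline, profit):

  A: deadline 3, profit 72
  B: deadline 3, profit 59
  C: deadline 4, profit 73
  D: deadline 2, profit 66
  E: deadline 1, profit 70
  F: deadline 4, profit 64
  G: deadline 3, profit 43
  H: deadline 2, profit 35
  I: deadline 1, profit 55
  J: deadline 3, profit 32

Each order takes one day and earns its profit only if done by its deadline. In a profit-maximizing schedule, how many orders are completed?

Profit order: C=73 A=72 E=70 D=66 F=64 B=59 I=55 G=43 H=35 J=32
Assign: C→slot 4, A→slot 3, E→slot 1, D→slot 2, F skipped, B skipped, I skipped, G skipped, H skipped, J skipped.
Slots: [1:E] [2:D] [3:A] [4:C]
4 of 10 scheduled.

4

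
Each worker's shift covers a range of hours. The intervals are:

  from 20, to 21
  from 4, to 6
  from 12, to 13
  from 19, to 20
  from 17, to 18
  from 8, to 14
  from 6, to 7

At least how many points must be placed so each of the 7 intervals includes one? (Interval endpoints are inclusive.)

4

Sort by right endpoint; whenever an interval is uncovered, place a point at its right end.
By right end: [4,6]  [6,7]  [12,13]  [8,14]  [17,18]  [19,20]  [20,21]
[4,6] uncovered → point at 6; [12,13] uncovered → point at 13; [17,18] uncovered → point at 18; [19,20] uncovered → point at 20.
Points: 6, 13, 18, 20 (4 total).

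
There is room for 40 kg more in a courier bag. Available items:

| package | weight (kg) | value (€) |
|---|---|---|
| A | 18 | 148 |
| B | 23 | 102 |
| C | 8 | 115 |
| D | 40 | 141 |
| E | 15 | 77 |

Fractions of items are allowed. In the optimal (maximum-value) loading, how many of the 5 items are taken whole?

Sort by value per unit weight and fill in that order.
Ratios (sorted): C 14.38, A 8.22, E 5.13, B 4.43, D 3.52
take C (8 @ 115); take A (18 @ 148); take 14/15 of E → 71.87. Capacity used 40/40.
2 item(s) taken whole; one partial (take 14/15 of E).

2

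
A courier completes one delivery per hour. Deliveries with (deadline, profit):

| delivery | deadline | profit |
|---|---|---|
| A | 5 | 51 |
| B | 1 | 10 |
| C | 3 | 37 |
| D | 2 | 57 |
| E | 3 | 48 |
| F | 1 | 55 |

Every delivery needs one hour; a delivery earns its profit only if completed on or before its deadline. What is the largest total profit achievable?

Take jobs in profit order; each goes to the latest open slot no later than its deadline.
Profit order: D=57 F=55 A=51 E=48 C=37 B=10
Assign: D→slot 2, F→slot 1, A→slot 5, E→slot 3, C skipped, B skipped.
Slots: [1:F] [2:D] [3:E] [5:A]
Profit = 55 + 57 + 48 + 51 = 211

211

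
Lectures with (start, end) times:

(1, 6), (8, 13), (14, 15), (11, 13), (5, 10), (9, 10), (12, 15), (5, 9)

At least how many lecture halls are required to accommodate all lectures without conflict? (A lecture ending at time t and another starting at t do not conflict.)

3

Count concurrent intervals with a sweep; the peak is the room count.
starts: [1, 5, 5, 8, 9, 11, 12, 14]
ends:   [6, 9, 10, 10, 13, 13, 15, 15]
s1→1 s5→2 s5→3  — peak 3.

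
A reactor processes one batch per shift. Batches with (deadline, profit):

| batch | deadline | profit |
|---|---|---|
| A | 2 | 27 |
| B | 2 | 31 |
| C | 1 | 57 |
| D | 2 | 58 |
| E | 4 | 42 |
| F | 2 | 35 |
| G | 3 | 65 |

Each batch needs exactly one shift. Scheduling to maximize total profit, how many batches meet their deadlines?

Sort by profit descending; place each in the latest free slot ≤ its deadline.
Profit order: G=65 D=58 C=57 E=42 F=35 B=31 A=27
Assign: G→slot 3, D→slot 2, C→slot 1, E→slot 4, F skipped, B skipped, A skipped.
Slots: [1:C] [2:D] [3:G] [4:E]
4 of 7 scheduled.

4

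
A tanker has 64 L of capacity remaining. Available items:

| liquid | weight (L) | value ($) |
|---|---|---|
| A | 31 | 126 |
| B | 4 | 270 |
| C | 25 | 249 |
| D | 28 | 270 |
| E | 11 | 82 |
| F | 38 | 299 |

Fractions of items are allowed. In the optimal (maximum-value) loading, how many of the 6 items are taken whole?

3

Ratios (sorted): B 67.50, C 9.96, D 9.64, F 7.87, E 7.45, A 4.06
take B (4 @ 270); take C (25 @ 249); take D (28 @ 270); take 7/38 of F → 55.08. Capacity used 64/64.
3 item(s) taken whole; one partial (take 7/38 of F).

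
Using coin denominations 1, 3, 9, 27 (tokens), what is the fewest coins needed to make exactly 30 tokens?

30 − 1×27→3 − 1×3→0
Total coins = 1 + 1 = 2

2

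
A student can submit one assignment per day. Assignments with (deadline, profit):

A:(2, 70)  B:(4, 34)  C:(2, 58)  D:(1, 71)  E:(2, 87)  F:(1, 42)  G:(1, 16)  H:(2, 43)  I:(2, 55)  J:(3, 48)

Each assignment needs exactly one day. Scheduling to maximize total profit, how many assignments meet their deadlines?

Profit order: E=87 D=71 A=70 C=58 I=55 J=48 H=43 F=42 B=34 G=16
Assign: E→slot 2, D→slot 1, A skipped, C skipped, I skipped, J→slot 3, H skipped, F skipped, B→slot 4, G skipped.
Slots: [1:D] [2:E] [3:J] [4:B]
4 of 10 scheduled.

4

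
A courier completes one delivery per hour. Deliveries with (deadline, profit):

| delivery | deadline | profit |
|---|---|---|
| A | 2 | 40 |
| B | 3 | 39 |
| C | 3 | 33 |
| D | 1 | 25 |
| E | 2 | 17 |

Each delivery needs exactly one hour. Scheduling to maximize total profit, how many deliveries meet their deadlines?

3

Sort by profit descending; place each in the latest free slot ≤ its deadline.
By profit: A(d2,40), B(d3,39), C(d3,33), D(d1,25), E(d2,17)
A→slot 2; B→slot 3; C→slot 1; D skipped; E skipped.
3 of 5 scheduled.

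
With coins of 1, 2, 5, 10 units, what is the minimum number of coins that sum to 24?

4

24 = 2×10 + 2×2
Total coins = 2 + 2 = 4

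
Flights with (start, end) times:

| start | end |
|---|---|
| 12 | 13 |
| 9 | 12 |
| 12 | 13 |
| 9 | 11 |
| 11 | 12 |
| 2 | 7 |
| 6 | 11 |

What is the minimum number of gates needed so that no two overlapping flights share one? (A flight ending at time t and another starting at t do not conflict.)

Events (time:±→running): 2:+→1 6:+→2 7:-→1 9:+→2 9:+→3 … peak 3.

3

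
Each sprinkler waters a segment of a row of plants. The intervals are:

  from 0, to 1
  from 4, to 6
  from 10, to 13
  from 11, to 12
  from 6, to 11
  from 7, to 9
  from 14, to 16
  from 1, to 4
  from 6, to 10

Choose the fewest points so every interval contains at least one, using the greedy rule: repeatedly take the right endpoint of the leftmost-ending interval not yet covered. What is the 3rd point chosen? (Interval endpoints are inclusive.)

9

Sort by right endpoint; whenever an interval is uncovered, place a point at its right end.
Sorted: [0,1] [1,4] [4,6] [7,9] [6,10] [6,11] [11,12] [10,13] [14,16]
{[0,1],[1,4]} hit by 1; {[4,6]} hit by 6; {[7,9],[6,10],[6,11]} hit by 9; {[11,12],[10,13]} hit by 12; {[14,16]} hit by 16.
Points: 1, 6, 9, 12, 16 (5 total).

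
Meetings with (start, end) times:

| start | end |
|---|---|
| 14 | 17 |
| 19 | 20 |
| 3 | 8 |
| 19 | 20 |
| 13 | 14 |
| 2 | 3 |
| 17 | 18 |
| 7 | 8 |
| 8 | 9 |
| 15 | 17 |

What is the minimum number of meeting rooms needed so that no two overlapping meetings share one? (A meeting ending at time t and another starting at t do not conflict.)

Events (time:±→running): 2:+→1 3:-→0 3:+→1 7:+→2 … peak 2.

2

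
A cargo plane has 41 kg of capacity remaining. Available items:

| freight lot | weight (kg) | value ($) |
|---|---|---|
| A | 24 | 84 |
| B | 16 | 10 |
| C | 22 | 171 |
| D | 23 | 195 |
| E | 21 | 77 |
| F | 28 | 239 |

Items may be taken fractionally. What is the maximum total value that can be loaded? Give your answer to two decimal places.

Greedy by value/weight ratio, highest first.
Order: F (239/28=8.54) > D (195/23=8.48) > C (171/22=7.77) > E (77/21=3.67) > A (84/24=3.50) > B (10/16=0.62)
Fill: take F (28 @ 239) → take 13/23 of D → 110.22; 41/41 used.
Total value = 349.22

349.22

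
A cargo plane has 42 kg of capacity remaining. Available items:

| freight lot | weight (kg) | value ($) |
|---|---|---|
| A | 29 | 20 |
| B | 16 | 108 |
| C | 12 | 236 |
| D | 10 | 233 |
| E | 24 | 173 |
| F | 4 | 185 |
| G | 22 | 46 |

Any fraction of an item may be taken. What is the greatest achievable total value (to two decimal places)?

769.33

Greedy by value/weight ratio, highest first.
Ratios (sorted): F 46.25, D 23.30, C 19.67, E 7.21, B 6.75, G 2.09, A 0.69
take F (4 @ 185); take D (10 @ 233); take C (12 @ 236); take 16/24 of E → 115.33. Capacity used 42/42.
Total value = 769.33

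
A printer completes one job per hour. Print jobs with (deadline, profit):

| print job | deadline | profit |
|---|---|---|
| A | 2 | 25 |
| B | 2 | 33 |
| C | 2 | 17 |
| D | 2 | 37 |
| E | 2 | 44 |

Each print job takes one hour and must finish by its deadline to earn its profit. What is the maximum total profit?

By profit: E(d2,44), D(d2,37), B(d2,33), A(d2,25), C(d2,17)
E→slot 2; D→slot 1; B skipped; A skipped; C skipped.
Profit = 37 + 44 = 81

81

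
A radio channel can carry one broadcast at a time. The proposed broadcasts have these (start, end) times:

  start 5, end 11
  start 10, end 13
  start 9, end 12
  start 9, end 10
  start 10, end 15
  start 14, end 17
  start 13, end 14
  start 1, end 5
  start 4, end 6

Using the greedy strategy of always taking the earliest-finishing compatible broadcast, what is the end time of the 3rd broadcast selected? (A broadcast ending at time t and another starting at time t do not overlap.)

Greedy by earliest finish: after sorting by end time, pick each interval compatible with the last pick.
By end time: (1,5), (4,6), (9,10), (5,11), (9,12), (10,13), (13,14), (10,15), (14,17).
Pick (1,5); next start ≥ 5 → (9,10); next start ≥ 10 → (10,13); next start ≥ 13 → (13,14); next start ≥ 14 → (14,17).
Selected: (1,5) (9,10) (10,13) (13,14) (14,17)

13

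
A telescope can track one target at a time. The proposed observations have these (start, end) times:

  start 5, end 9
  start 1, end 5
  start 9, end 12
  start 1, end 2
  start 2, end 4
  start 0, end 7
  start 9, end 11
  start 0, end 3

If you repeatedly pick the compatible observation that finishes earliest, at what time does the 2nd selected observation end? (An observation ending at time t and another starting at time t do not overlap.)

Order by finish time; keep every interval that doesn't clash with the previous kept one.
Sorted by end: (1,2)  (0,3)  (2,4)  (1,5)  (0,7)  (5,9)  (9,11)  (9,12)
take (1,2); skip (0,3); take (2,4); take (5,9); take (9,11).
Selected: (1,2) (2,4) (5,9) (9,11)

4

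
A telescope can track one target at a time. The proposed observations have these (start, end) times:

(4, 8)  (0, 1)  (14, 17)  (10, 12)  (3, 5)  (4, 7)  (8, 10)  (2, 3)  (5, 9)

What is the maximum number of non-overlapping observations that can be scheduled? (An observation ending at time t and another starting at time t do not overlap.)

6

By end time: (0,1), (2,3), (3,5), (4,7), (4,8), (5,9), (8,10), (10,12), (14,17).
Pick (0,1); next start ≥ 1 → (2,3); next start ≥ 3 → (3,5); next start ≥ 5 → (5,9); next start ≥ 9 → (10,12); next start ≥ 12 → (14,17).
Selected 6 observations.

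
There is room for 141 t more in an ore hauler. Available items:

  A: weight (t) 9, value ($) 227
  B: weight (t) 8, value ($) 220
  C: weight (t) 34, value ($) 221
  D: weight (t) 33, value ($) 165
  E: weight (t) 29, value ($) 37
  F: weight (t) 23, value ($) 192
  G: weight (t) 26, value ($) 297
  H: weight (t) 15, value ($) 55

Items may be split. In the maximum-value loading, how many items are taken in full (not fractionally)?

6

Order: B (220/8=27.50) > A (227/9=25.22) > G (297/26=11.42) > F (192/23=8.35) > C (221/34=6.50) > D (165/33=5.00) > H (55/15=3.67) > E (37/29=1.28)
Fill: take B (8 @ 220) → take A (9 @ 227) → take G (26 @ 297) → take F (23 @ 192) → take C (34 @ 221) → take D (33 @ 165) → take 8/15 of H → 29.33; 141/141 used.
6 item(s) taken whole; one partial (take 8/15 of H).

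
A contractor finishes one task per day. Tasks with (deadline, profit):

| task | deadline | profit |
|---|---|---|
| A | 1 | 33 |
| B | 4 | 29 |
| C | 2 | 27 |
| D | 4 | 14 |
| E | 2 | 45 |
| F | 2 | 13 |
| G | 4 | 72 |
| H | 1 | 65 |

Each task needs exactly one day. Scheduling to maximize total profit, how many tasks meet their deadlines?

4

Sort by profit descending; place each in the latest free slot ≤ its deadline.
By profit: G(d4,72), H(d1,65), E(d2,45), A(d1,33), B(d4,29), C(d2,27), D(d4,14), F(d2,13)
G→slot 4; H→slot 1; E→slot 2; A skipped; B→slot 3; C skipped; D skipped; F skipped.
4 of 8 scheduled.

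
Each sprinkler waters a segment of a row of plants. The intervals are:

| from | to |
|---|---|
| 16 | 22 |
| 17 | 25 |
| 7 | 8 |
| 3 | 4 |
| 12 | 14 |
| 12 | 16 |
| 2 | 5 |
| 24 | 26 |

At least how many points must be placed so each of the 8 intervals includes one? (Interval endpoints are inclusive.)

Sorted: [3,4] [2,5] [7,8] [12,14] [12,16] [16,22] [17,25] [24,26]
{[3,4],[2,5]} hit by 4; {[7,8]} hit by 8; {[12,14],[12,16]} hit by 14; {[16,22],[17,25]} hit by 22; {[24,26]} hit by 26.
Points: 4, 8, 14, 22, 26 (5 total).

5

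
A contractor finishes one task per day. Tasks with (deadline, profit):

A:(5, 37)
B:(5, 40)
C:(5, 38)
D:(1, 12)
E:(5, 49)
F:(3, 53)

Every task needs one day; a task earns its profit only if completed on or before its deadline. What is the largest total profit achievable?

217

Sort by profit descending; place each in the latest free slot ≤ its deadline.
Profit order: F=53 E=49 B=40 C=38 A=37 D=12
Assign: F→slot 3, E→slot 5, B→slot 4, C→slot 2, A→slot 1, D skipped.
Slots: [1:A] [2:C] [3:F] [4:B] [5:E]
Profit = 37 + 38 + 53 + 40 + 49 = 217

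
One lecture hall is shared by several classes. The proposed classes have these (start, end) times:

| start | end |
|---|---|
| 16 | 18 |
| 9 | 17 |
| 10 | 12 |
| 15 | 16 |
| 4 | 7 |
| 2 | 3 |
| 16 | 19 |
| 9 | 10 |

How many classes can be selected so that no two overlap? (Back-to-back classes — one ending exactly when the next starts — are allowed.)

Sorted by end: (2,3)  (4,7)  (9,10)  (10,12)  (15,16)  (9,17)  (16,18)  (16,19)
take (2,3); take (4,7); take (9,10); take (10,12); take (15,16); take (16,18).
Selected 6 classes.

6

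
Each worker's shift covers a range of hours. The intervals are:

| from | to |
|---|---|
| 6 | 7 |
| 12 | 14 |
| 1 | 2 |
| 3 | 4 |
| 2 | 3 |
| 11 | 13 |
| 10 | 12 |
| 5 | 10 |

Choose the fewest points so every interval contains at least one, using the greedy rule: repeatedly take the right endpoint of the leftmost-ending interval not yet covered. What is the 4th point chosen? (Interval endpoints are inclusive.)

12

Sort by right endpoint; whenever an interval is uncovered, place a point at its right end.
Sorted: [1,2] [2,3] [3,4] [6,7] [5,10] [10,12] [11,13] [12,14]
{[1,2],[2,3]} hit by 2; {[3,4]} hit by 4; {[6,7],[5,10]} hit by 7; {[10,12],[11,13],[12,14]} hit by 12.
Points: 2, 4, 7, 12 (4 total).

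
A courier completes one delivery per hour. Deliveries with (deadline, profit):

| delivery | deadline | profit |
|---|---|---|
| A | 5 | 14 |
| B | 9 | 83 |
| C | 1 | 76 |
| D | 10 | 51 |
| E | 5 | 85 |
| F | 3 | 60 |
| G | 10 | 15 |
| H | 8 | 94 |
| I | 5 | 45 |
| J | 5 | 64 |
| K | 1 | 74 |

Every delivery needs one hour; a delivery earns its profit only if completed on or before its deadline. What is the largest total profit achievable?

573

Take jobs in profit order; each goes to the latest open slot no later than its deadline.
Profit order: H=94 E=85 B=83 C=76 K=74 J=64 F=60 D=51 I=45 G=15 A=14
Assign: H→slot 8, E→slot 5, B→slot 9, C→slot 1, K skipped, J→slot 4, F→slot 3, D→slot 10, I→slot 2, G→slot 7, A skipped.
Slots: [1:C] [2:I] [3:F] [4:J] [5:E] [7:G] [8:H] [9:B] [10:D]
Profit = 76 + 45 + 60 + 64 + 85 + 15 + 94 + 83 + 51 = 573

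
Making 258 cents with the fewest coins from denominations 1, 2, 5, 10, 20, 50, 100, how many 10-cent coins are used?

Greedy: take as many of the largest coin as possible, then repeat with the remainder.
258 − 2×100→58 − 1×50→8 − 1×5→3 − 1×2→1 − 1×1→0
Count of 10: 0

0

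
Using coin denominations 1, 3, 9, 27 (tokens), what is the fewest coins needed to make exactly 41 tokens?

5

41 − 1×27→14 − 1×9→5 − 1×3→2 − 2×1→0
Total coins = 1 + 1 + 1 + 2 = 5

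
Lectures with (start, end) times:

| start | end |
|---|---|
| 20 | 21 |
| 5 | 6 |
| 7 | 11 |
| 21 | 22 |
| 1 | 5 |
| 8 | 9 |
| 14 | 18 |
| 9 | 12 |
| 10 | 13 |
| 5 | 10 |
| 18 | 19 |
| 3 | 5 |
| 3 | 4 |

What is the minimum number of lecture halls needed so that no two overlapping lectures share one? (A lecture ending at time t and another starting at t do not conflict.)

3

Count concurrent intervals with a sweep; the peak is the room count.
Events (time:±→running): 1:+→1 3:+→2 3:+→3 … peak 3.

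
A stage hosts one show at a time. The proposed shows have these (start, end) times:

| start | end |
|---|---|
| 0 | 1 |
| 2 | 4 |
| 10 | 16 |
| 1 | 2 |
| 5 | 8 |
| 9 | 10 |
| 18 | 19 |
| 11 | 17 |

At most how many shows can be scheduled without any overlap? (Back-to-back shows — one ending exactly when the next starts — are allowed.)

By end time: (0,1), (1,2), (2,4), (5,8), (9,10), (10,16), (11,17), (18,19).
Pick (0,1); next start ≥ 1 → (1,2); next start ≥ 2 → (2,4); next start ≥ 4 → (5,8); next start ≥ 8 → (9,10); next start ≥ 10 → (10,16); next start ≥ 16 → (18,19).
Selected 7 shows.

7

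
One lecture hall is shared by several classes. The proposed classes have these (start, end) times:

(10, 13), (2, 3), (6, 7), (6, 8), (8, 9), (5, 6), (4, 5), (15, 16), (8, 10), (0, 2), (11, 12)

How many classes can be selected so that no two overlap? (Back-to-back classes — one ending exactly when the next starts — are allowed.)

8

Sorted by end: (0,2)  (2,3)  (4,5)  (5,6)  (6,7)  (6,8)  (8,9)  (8,10)  (11,12)  (10,13)  (15,16)
take (0,2); take (2,3); take (4,5); take (5,6); take (6,7); skip (6,8); take (8,9); take (11,12); skip (10,13); take (15,16).
Selected 8 classes.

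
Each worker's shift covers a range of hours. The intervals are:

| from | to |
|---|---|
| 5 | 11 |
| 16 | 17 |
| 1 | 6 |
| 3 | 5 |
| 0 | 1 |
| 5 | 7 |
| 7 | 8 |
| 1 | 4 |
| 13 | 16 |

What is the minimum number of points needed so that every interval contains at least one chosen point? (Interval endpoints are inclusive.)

Sorted: [0,1] [1,4] [3,5] [1,6] [5,7] [7,8] [5,11] [13,16] [16,17]
{[0,1],[1,4]} hit by 1; {[3,5],[1,6],[5,7]} hit by 5; {[7,8],[5,11]} hit by 8; {[13,16],[16,17]} hit by 16.
Points: 1, 5, 8, 16 (4 total).

4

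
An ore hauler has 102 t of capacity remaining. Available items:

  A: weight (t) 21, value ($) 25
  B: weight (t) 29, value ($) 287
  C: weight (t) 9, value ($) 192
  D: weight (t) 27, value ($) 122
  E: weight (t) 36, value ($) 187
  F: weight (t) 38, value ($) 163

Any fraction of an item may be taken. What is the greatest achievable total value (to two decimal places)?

792.29

Greedy by value/weight ratio, highest first.
Ratios (sorted): C 21.33, B 9.90, E 5.19, D 4.52, F 4.29, A 1.19
take C (9 @ 192); take B (29 @ 287); take E (36 @ 187); take D (27 @ 122); take 1/38 of F → 4.29. Capacity used 102/102.
Total value = 792.29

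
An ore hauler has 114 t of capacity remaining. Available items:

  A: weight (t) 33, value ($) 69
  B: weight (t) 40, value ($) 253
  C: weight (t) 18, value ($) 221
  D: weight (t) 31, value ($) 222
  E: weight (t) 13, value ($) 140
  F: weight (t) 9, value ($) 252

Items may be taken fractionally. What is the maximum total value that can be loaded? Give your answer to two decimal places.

1094.27

Ratios (sorted): F 28.00, C 12.28, E 10.77, D 7.16, B 6.33, A 2.09
take F (9 @ 252); take C (18 @ 221); take E (13 @ 140); take D (31 @ 222); take B (40 @ 253); take 3/33 of A → 6.27. Capacity used 114/114.
Total value = 1094.27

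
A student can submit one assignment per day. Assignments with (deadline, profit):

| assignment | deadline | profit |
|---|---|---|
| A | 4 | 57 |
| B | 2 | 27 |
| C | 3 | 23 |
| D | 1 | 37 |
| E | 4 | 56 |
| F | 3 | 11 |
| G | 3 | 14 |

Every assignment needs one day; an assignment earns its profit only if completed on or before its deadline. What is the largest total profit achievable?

177

By profit: A(d4,57), E(d4,56), D(d1,37), B(d2,27), C(d3,23), G(d3,14), F(d3,11)
A→slot 4; E→slot 3; D→slot 1; B→slot 2; C skipped; G skipped; F skipped.
Profit = 37 + 27 + 56 + 57 = 177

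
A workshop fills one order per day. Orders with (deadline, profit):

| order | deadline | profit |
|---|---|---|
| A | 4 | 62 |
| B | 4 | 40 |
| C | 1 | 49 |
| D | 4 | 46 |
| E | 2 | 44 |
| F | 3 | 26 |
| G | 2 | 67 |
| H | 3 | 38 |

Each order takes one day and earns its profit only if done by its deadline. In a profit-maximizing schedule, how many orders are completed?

4

Sort by profit descending; place each in the latest free slot ≤ its deadline.
By profit: G(d2,67), A(d4,62), C(d1,49), D(d4,46), E(d2,44), B(d4,40), H(d3,38), F(d3,26)
G→slot 2; A→slot 4; C→slot 1; D→slot 3; E skipped; B skipped; H skipped; F skipped.
4 of 8 scheduled.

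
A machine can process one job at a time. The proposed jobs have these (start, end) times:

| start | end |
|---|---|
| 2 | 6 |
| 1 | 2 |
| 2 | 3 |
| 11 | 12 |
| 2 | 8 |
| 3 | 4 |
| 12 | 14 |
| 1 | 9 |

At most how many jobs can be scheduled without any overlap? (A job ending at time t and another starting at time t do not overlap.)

5

Sorted by end: (1,2)  (2,3)  (3,4)  (2,6)  (2,8)  (1,9)  (11,12)  (12,14)
take (1,2); take (2,3); take (3,4); skip (1,9); take (11,12); take (12,14).
Selected 5 jobs.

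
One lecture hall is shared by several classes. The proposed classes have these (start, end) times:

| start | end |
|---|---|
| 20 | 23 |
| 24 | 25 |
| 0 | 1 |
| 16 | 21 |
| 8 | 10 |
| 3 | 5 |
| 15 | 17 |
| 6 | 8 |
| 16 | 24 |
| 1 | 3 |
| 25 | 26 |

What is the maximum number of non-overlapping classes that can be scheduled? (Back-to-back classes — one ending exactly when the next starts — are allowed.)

9

Greedy by earliest finish: after sorting by end time, pick each interval compatible with the last pick.
By end time: (0,1), (1,3), (3,5), (6,8), (8,10), (15,17), (16,21), (20,23), (16,24), (24,25), (25,26).
Pick (0,1); next start ≥ 1 → (1,3); next start ≥ 3 → (3,5); next start ≥ 5 → (6,8); next start ≥ 8 → (8,10); next start ≥ 10 → (15,17); next start ≥ 17 → (20,23); next start ≥ 23 → (24,25); next start ≥ 25 → (25,26).
Selected 9 classes.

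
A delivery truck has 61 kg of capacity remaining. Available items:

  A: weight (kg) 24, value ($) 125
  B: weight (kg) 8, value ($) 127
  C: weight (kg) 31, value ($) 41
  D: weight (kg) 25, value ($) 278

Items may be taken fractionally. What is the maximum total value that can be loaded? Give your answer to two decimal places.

535.29

Sort by value per unit weight and fill in that order.
Order: B (127/8=15.88) > D (278/25=11.12) > A (125/24=5.21) > C (41/31=1.32)
Fill: take B (8 @ 127) → take D (25 @ 278) → take A (24 @ 125) → take 4/31 of C → 5.29; 61/61 used.
Total value = 535.29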